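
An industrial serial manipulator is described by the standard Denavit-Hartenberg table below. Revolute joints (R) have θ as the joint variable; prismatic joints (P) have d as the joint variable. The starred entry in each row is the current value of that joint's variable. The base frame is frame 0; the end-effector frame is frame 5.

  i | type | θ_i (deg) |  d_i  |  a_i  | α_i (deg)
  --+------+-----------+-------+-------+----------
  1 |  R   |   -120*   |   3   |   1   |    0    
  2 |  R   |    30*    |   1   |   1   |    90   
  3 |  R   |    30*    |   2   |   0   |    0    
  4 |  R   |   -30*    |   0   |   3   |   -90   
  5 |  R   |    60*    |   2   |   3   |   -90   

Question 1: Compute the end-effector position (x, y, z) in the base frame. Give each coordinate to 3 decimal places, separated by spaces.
0.098 -6.366 6.000

after link 1: o_1 = (-0.5000, -0.8660, 3.0000)
after link 2: o_2 = (-0.5000, -1.8660, 4.0000)
after link 3: o_3 = (-2.5000, -1.8660, 4.0000)
after link 4: o_4 = (-2.5000, -4.8660, 4.0000)
after link 5: o_5 = (0.0981, -6.3660, 6.0000)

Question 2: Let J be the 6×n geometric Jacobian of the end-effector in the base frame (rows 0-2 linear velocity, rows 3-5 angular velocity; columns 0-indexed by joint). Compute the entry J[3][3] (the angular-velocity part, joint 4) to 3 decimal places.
axis z_3 = (-1.0000,-0.0000,0.0000); lever o_n−o_3 = (2.5981,-4.5000,2.0000)
cross product → J_v[:, 3] = (0.0000,2.0000,4.5000)
J_ω[:, 3] = z_3
entry J[3][3] = -1.0000

-1.000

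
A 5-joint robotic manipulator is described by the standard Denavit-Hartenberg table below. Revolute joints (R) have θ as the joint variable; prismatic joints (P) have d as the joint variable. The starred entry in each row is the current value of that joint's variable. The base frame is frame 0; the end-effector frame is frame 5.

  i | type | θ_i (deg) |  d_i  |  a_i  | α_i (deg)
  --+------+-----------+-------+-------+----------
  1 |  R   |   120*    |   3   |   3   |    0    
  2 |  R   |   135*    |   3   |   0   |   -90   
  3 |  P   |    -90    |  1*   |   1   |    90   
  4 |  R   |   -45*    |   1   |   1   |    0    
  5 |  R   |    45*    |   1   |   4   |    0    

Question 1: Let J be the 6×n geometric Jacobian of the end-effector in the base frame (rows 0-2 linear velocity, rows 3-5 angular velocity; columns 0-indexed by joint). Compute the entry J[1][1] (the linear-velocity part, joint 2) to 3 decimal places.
axis z_1 = (0.0000,0.0000,1.0000); lever o_n−o_1 = (0.8006,1.8560,8.7071)
cross product → J_v[:, 1] = (-1.8560,0.8006,0.0000)
J_ω[:, 1] = z_1
entry J[1][1] = 0.8006

0.801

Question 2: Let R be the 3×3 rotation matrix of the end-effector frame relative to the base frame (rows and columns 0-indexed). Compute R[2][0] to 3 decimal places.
1.000

End-effector x-axis (col 0 of R) = (0.0000,-0.0000,1.0000)
R[2][0] = 1.0000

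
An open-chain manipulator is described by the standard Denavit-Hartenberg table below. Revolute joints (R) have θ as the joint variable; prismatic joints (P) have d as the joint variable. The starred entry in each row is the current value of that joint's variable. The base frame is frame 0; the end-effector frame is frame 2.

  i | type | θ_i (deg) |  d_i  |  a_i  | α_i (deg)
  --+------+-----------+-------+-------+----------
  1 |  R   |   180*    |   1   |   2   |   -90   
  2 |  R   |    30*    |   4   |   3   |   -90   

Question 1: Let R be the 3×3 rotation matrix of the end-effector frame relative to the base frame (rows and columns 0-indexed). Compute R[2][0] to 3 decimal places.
End-effector x-axis (col 0 of R) = (-0.8660,0.0000,-0.5000)
R[2][0] = -0.5000

-0.500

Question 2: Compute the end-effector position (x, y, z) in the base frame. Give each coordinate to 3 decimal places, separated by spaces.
after link 1: o_1 = (-2.0000, 0.0000, 1.0000)
after link 2: o_2 = (-4.5981, -4.0000, -0.5000)

-4.598 -4.000 -0.500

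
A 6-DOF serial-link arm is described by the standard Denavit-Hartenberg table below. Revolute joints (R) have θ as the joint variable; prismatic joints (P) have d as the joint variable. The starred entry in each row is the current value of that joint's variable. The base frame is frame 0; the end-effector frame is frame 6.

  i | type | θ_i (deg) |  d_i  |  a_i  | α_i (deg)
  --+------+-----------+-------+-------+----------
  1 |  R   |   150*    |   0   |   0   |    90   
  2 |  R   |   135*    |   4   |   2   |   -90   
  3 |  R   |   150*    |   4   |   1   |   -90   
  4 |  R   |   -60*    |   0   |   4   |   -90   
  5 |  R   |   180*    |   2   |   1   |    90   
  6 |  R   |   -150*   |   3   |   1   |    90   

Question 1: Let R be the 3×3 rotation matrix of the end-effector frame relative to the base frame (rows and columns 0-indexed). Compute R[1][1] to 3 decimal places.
End-effector y-axis (col 1 of R) = (-0.1268,-0.9268,0.3536)
R[1][1] = -0.9268

-0.927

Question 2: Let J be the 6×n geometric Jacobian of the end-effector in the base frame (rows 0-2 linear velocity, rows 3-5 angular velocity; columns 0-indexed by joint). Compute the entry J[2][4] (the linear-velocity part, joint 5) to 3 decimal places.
axis z_4 = (-0.9820,0.0669,-0.1768); lever o_n−o_4 = (-1.8722,-2.6304,0.9186)
cross product → J_v[:, 4] = (-0.4035,1.2330,2.7083)
J_ω[:, 4] = z_4
entry J[2][4] = 2.7083

2.708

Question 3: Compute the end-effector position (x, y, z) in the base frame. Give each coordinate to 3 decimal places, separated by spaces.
3.582 -2.893 -4.782

after link 1: o_1 = (0.0000, 0.0000, 0.0000)
after link 2: o_2 = (3.2247, 2.7570, 1.4142)
after link 3: o_3 = (4.8939, 1.2160, -2.0266)
after link 4: o_4 = (5.4546, -0.2624, -5.7008)
after link 5: o_5 = (3.3505, 0.2410, -5.1358)
after link 6: o_6 = (3.5823, -2.8928, -4.7823)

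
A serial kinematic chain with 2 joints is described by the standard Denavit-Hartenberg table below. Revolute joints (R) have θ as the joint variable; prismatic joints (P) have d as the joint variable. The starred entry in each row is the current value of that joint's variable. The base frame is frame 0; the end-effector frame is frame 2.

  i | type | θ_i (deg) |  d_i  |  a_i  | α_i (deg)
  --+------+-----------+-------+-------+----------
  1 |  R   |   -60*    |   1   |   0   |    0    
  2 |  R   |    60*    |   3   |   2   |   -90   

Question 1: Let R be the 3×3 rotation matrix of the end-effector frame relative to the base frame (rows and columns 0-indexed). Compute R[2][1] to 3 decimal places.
End-effector y-axis (col 1 of R) = (0.0000,0.0000,-1.0000)
R[2][1] = -1.0000

-1.000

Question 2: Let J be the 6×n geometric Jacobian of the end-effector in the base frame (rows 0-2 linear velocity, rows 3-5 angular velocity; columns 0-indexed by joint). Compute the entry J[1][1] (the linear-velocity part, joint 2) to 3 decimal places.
2.000

axis z_1 = (0.0000,0.0000,1.0000); lever o_n−o_1 = (2.0000,0.0000,3.0000)
cross product → J_v[:, 1] = (0.0000,2.0000,0.0000)
J_ω[:, 1] = z_1
entry J[1][1] = 2.0000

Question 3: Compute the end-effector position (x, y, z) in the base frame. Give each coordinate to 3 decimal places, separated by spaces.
after link 1: o_1 = (0.0000, 0.0000, 1.0000)
after link 2: o_2 = (2.0000, 0.0000, 4.0000)

2.000 0.000 4.000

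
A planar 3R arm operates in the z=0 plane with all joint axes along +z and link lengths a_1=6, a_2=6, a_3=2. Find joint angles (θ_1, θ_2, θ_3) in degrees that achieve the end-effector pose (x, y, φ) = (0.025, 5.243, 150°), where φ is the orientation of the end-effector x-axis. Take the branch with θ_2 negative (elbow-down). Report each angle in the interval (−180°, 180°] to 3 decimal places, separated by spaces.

wrist centre = target − a_3·(cos φ, sin φ) = (1.7571, 4.2430)
cos θ_2 = (21.0903−6²−6²)/(2·6·6) = -0.7071; θ_2 = -134.9978° (elbow-down)
β = atan2(4.2430,1.7571) = 67.5053°; ψ = atan2(-4.2428,1.7575) = -67.4989°
θ_1 = β − ψ = 135.0042°
θ_3 = φ − θ_1 − θ_2 = 149.9936° (wrapped to (-180°,180°])

135.004 -134.998 149.994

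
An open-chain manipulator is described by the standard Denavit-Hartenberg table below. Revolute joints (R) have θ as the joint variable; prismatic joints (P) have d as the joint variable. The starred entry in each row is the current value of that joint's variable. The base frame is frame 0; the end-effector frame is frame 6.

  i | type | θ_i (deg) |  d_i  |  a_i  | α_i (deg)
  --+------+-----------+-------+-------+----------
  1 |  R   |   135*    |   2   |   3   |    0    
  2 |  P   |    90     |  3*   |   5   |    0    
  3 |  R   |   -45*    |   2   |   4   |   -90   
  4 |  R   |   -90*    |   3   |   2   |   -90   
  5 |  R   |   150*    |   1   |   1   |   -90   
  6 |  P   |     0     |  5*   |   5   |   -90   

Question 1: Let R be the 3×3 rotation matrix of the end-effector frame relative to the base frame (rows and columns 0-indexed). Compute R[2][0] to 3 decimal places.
End-effector x-axis (col 0 of R) = (0.0000,0.5000,-0.8660)
R[2][0] = -0.8660

-0.866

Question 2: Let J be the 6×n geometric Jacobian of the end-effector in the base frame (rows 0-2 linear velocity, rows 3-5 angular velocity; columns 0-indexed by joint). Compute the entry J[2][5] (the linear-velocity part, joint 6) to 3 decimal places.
prismatic axis z_5 = (0.0000,-0.8660,-0.5000)
J_v[:, 5] = z_5; J_ω[:, 5] = (0,0,0)
entry J[2][5] = -0.5000

-0.500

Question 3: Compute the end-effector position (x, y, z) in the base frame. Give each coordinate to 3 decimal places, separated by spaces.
after link 1: o_1 = (-2.1213, 2.1213, 2.0000)
after link 2: o_2 = (-5.6569, -1.4142, 5.0000)
after link 3: o_3 = (-9.6569, -1.4142, 7.0000)
after link 4: o_4 = (-9.6569, -4.4142, 9.0000)
after link 5: o_5 = (-10.6569, -3.9142, 8.1340)
after link 6: o_6 = (-10.6569, -5.7443, 1.3038)

-10.657 -5.744 1.304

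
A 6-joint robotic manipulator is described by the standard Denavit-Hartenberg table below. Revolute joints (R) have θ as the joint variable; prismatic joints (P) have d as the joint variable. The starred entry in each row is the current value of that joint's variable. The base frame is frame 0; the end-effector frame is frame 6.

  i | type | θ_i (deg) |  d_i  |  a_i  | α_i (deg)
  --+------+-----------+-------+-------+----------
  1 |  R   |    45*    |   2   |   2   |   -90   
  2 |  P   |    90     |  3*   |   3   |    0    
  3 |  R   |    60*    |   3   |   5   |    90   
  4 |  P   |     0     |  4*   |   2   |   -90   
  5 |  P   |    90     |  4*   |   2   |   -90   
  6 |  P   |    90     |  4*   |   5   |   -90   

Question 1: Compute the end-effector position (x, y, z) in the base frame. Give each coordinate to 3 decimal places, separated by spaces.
after link 1: o_1 = (1.4142, 1.4142, 2.0000)
after link 2: o_2 = (-0.7071, 3.5355, -1.0000)
after link 3: o_3 = (-5.8903, 2.5950, -3.5000)
after link 4: o_4 = (-5.7008, 2.7845, -7.9641)
after link 5: o_5 = (-9.2364, 4.9058, -6.2321)
after link 6: o_6 = (-3.2513, 3.8197, -4.2321)

-3.251 3.820 -4.232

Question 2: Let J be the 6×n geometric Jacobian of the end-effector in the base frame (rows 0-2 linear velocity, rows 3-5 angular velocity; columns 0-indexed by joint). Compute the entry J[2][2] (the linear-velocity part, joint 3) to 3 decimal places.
axis z_2 = (-0.7071,0.7071,0.0000); lever o_n−o_2 = (-2.5442,0.2842,-3.2321)
cross product → J_v[:, 2] = (-2.2854,-2.2854,1.5981)
J_ω[:, 2] = z_2
entry J[2][2] = 1.5981

1.598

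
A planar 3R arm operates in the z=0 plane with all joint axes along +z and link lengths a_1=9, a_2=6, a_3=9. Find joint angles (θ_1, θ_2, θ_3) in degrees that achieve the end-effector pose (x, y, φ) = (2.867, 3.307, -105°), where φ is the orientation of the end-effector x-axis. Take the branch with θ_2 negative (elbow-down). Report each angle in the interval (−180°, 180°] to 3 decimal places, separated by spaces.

wrist centre = target − a_3·(cos φ, sin φ) = (5.1964, 12.0003)
cos θ_2 = (171.0103−9²−6²)/(2·9·6) = 0.5001; θ_2 = -59.9937° (elbow-down)
β = atan2(12.0003,5.1964) = 66.5865°; ψ = atan2(-5.1958,12.0006) = -23.4109°
θ_1 = β − ψ = 89.9974°
θ_3 = φ − θ_1 − θ_2 = -135.0037° (wrapped to (-180°,180°])

89.997 -59.994 -135.004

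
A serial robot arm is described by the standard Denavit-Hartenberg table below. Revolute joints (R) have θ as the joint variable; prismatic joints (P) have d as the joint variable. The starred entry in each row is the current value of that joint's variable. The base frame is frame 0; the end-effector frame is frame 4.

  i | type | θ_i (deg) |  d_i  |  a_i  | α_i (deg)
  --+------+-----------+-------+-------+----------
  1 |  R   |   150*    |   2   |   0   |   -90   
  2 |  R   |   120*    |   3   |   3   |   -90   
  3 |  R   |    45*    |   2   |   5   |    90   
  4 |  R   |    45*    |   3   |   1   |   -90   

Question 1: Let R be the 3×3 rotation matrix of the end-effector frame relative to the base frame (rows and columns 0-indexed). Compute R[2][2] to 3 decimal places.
0.787

End-effector z-axis (col 2 of R) = (0.0638,-0.6142,0.7866)
R[2][2] = 0.7866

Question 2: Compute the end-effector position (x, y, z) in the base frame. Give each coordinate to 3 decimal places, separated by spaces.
after link 1: o_1 = (0.0000, 0.0000, 2.0000)
after link 2: o_2 = (-0.2010, -3.3481, -0.5981)
after link 3: o_3 = (4.5977, -2.0361, -2.6599)
after link 4: o_4 = (5.4525, -4.4017, -4.5765)

5.452 -4.402 -4.577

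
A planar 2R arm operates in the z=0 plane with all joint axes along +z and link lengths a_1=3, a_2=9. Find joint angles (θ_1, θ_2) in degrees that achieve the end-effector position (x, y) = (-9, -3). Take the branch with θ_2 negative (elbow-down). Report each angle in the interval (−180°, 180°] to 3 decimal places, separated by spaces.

-90.000 -90.000

cos θ_2 = (90.0000−3²−9²)/(2·3·9) = 0.0000; θ_2 = -90.0000° (elbow-down)
β = atan2(-3.0000,-9.0000) = -161.5651°; ψ = atan2(-9.0000,3.0000) = -71.5651°
θ_1 = β − ψ = -90.0000°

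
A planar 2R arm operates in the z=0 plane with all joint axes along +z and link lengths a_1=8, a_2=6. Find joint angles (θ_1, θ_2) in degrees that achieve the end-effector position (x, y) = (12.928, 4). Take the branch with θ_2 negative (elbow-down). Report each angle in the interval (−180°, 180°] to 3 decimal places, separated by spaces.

30.003 -30.006

cos θ_2 = (183.1332−8²−6²)/(2·8·6) = 0.8660; θ_2 = -30.0063° (elbow-down)
β = atan2(4.0000,12.9280) = 17.1924°; ψ = atan2(-3.0006,13.1958) = -12.8105°
θ_1 = β − ψ = 30.0029°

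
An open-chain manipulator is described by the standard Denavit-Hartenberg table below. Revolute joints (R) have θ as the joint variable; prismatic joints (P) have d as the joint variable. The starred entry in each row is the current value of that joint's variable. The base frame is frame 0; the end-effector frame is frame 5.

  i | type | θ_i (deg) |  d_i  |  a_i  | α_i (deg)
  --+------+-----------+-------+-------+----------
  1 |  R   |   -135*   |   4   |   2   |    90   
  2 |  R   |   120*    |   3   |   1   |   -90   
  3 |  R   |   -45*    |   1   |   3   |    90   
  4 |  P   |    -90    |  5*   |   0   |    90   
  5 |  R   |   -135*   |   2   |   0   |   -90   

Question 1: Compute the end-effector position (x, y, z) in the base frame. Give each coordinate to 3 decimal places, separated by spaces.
after link 1: o_1 = (-1.4142, -1.4142, 4.0000)
after link 2: o_2 = (-3.1820, 1.0607, 4.8660)
after link 3: o_3 = (-3.3196, 3.9230, 6.2031)
after link 4: o_4 = (-7.0696, 5.1730, 3.1413)
after link 5: o_5 = (-6.5696, 3.6730, 1.9165)

-6.570 3.673 1.917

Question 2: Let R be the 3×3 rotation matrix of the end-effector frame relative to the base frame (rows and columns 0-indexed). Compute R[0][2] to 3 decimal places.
End-effector z-axis (col 2 of R) = (0.0973,-0.6098,0.7866)
R[0][2] = 0.0973

0.097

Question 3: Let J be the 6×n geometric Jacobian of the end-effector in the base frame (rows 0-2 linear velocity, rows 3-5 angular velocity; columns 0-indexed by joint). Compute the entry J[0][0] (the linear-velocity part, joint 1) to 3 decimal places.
axis z_0 = ẑ; lever o_n−o_0 = (-6.5696,3.6730,1.9165)
cross product → J_v[:, 0] = (-3.6730,-6.5696,0.0000)
J_ω[:, 0] = z_0
entry J[0][0] = -3.6730

-3.673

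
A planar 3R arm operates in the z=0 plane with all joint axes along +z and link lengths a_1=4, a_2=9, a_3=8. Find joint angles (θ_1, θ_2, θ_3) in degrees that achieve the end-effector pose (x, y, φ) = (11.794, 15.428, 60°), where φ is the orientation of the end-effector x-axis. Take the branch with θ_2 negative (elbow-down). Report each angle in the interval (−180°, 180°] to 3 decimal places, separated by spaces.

wrist centre = target − a_3·(cos φ, sin φ) = (7.7940, 8.4998)
cos θ_2 = (132.9930−4²−9²)/(2·4·9) = 0.4999; θ_2 = -60.0064° (elbow-down)
β = atan2(8.4998,7.7940) = 47.4803°; ψ = atan2(-7.7947,8.4991) = -42.5246°
θ_1 = β − ψ = 90.0050°
θ_3 = φ − θ_1 − θ_2 = 30.0015° (wrapped to (-180°,180°])

90.005 -60.006 30.001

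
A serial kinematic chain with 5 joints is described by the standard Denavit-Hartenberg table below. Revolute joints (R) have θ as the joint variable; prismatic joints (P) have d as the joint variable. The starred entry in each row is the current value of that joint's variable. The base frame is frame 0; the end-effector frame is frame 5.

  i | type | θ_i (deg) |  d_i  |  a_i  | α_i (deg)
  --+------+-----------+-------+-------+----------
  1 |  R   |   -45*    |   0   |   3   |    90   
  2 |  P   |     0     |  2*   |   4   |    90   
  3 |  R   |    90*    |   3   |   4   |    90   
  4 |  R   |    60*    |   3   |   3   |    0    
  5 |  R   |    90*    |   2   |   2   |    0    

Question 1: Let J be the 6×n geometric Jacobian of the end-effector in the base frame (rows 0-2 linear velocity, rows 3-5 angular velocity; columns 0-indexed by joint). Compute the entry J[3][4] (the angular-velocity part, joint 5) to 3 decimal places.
axis z_4 = (0.7071,-0.7071,-0.0000); lever o_n−o_4 = (2.6390,-0.1895,-1.0000)
cross product → J_v[:, 4] = (0.7071,0.7071,1.7321)
J_ω[:, 4] = z_4
entry J[3][4] = 0.7071

0.707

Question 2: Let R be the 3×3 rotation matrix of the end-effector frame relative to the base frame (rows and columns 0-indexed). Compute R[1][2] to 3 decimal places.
-0.707

End-effector z-axis (col 2 of R) = (0.7071,-0.7071,-0.0000)
R[1][2] = -0.7071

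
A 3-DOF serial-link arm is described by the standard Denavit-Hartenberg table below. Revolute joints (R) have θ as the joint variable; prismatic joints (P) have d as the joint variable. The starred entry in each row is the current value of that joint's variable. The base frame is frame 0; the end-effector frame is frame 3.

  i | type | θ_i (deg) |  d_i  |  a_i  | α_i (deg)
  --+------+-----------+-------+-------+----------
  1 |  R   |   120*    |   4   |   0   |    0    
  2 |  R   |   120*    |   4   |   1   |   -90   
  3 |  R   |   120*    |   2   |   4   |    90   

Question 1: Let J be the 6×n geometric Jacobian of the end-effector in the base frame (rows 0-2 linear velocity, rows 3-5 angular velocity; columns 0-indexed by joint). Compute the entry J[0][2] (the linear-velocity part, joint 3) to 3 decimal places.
axis z_2 = (0.8660,-0.5000,0.0000); lever o_n−o_2 = (2.7321,0.7321,-3.4641)
cross product → J_v[:, 2] = (1.7321,3.0000,2.0000)
J_ω[:, 2] = z_2
entry J[0][2] = 1.7321

1.732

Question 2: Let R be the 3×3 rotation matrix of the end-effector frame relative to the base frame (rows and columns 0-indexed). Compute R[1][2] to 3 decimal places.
End-effector z-axis (col 2 of R) = (-0.4330,-0.7500,-0.5000)
R[1][2] = -0.7500

-0.750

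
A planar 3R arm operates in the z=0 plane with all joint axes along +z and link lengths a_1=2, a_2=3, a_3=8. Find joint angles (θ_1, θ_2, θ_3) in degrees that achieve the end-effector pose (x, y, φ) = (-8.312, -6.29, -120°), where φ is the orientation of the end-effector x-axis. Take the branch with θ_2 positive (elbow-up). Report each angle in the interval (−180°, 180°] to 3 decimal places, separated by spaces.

134.996 59.996 45.007

wrist centre = target − a_3·(cos φ, sin φ) = (-4.3120, 0.6382)
cos θ_2 = (19.0006−2²−3²)/(2·2·3) = 0.5001; θ_2 = 59.9964° (elbow-up)
β = atan2(0.6382,-4.3120) = 171.5810°; ψ = atan2(2.5980,3.5002) = 36.5845°
θ_1 = β − ψ = 134.9965°
θ_3 = φ − θ_1 − θ_2 = 45.0071° (wrapped to (-180°,180°])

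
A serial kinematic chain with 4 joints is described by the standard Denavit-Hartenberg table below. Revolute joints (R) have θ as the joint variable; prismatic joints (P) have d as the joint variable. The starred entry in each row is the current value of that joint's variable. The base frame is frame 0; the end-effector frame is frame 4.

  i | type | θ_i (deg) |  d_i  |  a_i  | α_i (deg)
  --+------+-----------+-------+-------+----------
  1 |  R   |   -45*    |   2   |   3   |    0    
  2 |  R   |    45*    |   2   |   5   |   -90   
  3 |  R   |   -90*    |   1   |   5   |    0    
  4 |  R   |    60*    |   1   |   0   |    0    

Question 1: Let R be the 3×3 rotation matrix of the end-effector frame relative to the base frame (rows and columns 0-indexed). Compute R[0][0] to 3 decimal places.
End-effector x-axis (col 0 of R) = (0.8660,-0.0000,0.5000)
R[0][0] = 0.8660

0.866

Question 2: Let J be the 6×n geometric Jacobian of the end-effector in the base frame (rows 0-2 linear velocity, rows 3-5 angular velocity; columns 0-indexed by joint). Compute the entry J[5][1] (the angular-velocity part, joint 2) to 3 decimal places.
1.000

axis z_1 = (0.0000,0.0000,1.0000); lever o_n−o_1 = (5.0000,2.0000,7.0000)
cross product → J_v[:, 1] = (-2.0000,5.0000,0.0000)
J_ω[:, 1] = z_1
entry J[5][1] = 1.0000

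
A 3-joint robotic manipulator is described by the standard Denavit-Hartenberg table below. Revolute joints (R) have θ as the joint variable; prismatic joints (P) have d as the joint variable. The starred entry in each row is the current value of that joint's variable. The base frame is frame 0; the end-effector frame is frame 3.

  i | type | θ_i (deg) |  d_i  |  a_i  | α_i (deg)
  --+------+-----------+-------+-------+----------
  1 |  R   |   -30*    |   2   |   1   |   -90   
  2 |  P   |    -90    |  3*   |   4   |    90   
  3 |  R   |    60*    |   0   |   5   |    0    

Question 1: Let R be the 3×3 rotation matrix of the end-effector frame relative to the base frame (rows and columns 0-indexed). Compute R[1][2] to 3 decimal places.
0.500

End-effector z-axis (col 2 of R) = (-0.8660,0.5000,0.0000)
R[1][2] = 0.5000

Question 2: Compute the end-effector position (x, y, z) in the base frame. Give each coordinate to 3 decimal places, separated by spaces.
after link 1: o_1 = (0.8660, -0.5000, 2.0000)
after link 2: o_2 = (2.3660, 2.0981, 6.0000)
after link 3: o_3 = (4.5311, 5.8481, 8.5000)

4.531 5.848 8.500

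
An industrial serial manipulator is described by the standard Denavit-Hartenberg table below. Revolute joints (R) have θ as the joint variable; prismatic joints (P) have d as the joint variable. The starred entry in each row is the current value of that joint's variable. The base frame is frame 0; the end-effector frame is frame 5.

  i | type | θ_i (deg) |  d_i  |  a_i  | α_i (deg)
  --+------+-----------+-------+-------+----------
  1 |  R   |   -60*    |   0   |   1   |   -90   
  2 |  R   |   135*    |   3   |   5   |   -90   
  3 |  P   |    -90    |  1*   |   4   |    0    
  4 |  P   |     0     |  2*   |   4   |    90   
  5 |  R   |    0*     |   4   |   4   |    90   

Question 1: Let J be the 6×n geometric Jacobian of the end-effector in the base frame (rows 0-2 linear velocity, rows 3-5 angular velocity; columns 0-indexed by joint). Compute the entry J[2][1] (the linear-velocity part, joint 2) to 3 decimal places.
2.828

axis z_1 = (0.8660,0.5000,0.0000); lever o_n−o_1 = (11.5762,9.9495,1.4142)
cross product → J_v[:, 1] = (0.7071,-1.2247,2.8284)
J_ω[:, 1] = z_1
entry J[2][1] = 2.8284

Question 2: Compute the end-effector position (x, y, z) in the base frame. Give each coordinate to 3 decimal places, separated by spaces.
12.076 9.083 1.414

after link 1: o_1 = (0.5000, -0.8660, 0.0000)
after link 2: o_2 = (1.3303, 3.6958, -3.5355)
after link 3: o_3 = (4.4409, 6.3082, -2.8284)
after link 4: o_4 = (7.1979, 9.5330, -1.4142)
after link 5: o_5 = (12.0762, 9.0835, 1.4142)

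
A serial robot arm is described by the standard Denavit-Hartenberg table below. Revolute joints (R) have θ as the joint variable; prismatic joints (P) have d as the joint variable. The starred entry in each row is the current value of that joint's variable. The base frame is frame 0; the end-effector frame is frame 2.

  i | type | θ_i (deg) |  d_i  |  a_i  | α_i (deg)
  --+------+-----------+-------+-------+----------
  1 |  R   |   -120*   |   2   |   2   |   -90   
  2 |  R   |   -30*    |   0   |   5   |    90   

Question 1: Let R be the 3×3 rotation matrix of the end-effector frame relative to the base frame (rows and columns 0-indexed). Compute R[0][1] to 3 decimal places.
0.866

End-effector y-axis (col 1 of R) = (0.8660,-0.5000,0.0000)
R[0][1] = 0.8660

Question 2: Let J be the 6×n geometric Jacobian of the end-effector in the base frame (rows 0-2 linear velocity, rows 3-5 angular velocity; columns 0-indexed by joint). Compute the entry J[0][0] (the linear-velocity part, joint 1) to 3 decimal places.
5.482

axis z_0 = ẑ; lever o_n−o_0 = (-3.1651,-5.4821,4.5000)
cross product → J_v[:, 0] = (5.4821,-3.1651,0.0000)
J_ω[:, 0] = z_0
entry J[0][0] = 5.4821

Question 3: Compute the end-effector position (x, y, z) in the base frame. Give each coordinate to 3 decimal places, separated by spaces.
after link 1: o_1 = (-1.0000, -1.7321, 2.0000)
after link 2: o_2 = (-3.1651, -5.4821, 4.5000)

-3.165 -5.482 4.500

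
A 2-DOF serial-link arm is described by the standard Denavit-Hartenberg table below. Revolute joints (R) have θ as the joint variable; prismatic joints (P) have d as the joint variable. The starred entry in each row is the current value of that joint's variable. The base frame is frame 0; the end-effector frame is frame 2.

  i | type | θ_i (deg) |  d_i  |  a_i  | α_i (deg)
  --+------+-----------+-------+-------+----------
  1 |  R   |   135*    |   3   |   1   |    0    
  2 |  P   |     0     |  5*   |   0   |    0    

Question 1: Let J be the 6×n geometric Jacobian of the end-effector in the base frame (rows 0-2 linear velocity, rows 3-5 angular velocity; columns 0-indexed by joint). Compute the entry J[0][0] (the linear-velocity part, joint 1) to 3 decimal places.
-0.707

axis z_0 = ẑ; lever o_n−o_0 = (-0.7071,0.7071,8.0000)
cross product → J_v[:, 0] = (-0.7071,-0.7071,0.0000)
J_ω[:, 0] = z_0
entry J[0][0] = -0.7071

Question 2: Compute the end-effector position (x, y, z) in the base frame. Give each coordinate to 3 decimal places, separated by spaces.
-0.707 0.707 8.000

after link 1: o_1 = (-0.7071, 0.7071, 3.0000)
after link 2: o_2 = (-0.7071, 0.7071, 8.0000)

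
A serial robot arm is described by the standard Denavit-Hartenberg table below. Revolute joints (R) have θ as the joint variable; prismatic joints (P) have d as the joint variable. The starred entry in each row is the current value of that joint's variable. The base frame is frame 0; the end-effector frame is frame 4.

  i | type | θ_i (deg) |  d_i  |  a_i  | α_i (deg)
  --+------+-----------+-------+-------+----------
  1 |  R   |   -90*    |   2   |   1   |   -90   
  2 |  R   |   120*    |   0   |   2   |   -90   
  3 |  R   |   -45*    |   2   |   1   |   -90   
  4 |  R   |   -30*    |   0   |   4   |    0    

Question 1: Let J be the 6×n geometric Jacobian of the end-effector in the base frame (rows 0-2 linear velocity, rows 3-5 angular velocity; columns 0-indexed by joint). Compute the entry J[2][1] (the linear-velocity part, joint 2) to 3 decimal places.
axis z_1 = (1.0000,0.0000,0.0000); lever o_n−o_1 = (3.1566,6.0424,-2.4657)
cross product → J_v[:, 1] = (-0.0000,2.4657,6.0424)
J_ω[:, 1] = z_1
entry J[2][1] = 6.0424

6.042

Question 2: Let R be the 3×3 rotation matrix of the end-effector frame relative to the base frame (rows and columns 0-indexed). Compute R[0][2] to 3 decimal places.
-0.707

End-effector z-axis (col 2 of R) = (-0.7071,0.3536,-0.6124)
R[0][2] = -0.7071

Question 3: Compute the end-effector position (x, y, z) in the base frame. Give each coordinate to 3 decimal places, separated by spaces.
after link 1: o_1 = (0.0000, -1.0000, 2.0000)
after link 2: o_2 = (0.0000, -0.0000, 0.2679)
after link 3: o_3 = (0.7071, 2.0856, 0.6556)
after link 4: o_4 = (3.1566, 5.0424, -0.4657)

3.157 5.042 -0.466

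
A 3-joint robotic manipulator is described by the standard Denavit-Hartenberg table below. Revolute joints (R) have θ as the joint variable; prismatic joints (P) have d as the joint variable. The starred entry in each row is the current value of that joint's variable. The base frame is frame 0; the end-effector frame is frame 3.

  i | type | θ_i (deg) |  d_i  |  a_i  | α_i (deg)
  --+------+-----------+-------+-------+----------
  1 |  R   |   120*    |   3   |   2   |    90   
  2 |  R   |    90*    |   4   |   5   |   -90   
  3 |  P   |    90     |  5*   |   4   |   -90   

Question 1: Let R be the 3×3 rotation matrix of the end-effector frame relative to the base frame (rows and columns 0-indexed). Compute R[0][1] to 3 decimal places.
End-effector y-axis (col 1 of R) = (-0.5000,0.8660,-0.0000)
R[0][1] = -0.5000

-0.500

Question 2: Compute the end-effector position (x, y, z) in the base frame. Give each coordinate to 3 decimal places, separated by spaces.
1.500 -2.598 8.000

after link 1: o_1 = (-1.0000, 1.7321, 3.0000)
after link 2: o_2 = (2.4641, 3.7321, 8.0000)
after link 3: o_3 = (1.5000, -2.5981, 8.0000)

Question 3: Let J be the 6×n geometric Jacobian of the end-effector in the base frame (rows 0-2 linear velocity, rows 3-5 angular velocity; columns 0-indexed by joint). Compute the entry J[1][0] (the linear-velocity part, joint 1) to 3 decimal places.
axis z_0 = ẑ; lever o_n−o_0 = (1.5000,-2.5981,8.0000)
cross product → J_v[:, 0] = (2.5981,1.5000,-0.0000)
J_ω[:, 0] = z_0
entry J[1][0] = 1.5000

1.500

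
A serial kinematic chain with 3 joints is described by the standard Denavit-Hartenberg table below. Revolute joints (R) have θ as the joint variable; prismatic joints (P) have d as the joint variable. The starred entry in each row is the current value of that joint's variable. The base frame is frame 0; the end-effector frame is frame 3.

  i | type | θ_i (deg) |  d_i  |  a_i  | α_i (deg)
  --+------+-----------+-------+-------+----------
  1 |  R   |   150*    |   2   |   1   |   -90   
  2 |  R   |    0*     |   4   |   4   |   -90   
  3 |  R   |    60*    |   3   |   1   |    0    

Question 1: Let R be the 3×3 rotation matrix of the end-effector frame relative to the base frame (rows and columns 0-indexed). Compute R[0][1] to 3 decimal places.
End-effector y-axis (col 1 of R) = (1.0000,0.0000,-0.0000)
R[0][1] = 1.0000

1.000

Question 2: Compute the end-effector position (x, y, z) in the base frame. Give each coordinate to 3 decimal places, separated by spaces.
-6.330 0.036 -1.000

after link 1: o_1 = (-0.8660, 0.5000, 2.0000)
after link 2: o_2 = (-6.3301, -0.9641, 2.0000)
after link 3: o_3 = (-6.3301, 0.0359, -1.0000)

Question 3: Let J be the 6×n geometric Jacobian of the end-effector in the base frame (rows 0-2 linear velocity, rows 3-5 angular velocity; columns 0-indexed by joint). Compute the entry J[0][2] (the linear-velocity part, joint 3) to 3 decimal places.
1.000

axis z_2 = (-0.0000,-0.0000,-1.0000); lever o_n−o_2 = (0.0000,1.0000,-3.0000)
cross product → J_v[:, 2] = (1.0000,-0.0000,-0.0000)
J_ω[:, 2] = z_2
entry J[0][2] = 1.0000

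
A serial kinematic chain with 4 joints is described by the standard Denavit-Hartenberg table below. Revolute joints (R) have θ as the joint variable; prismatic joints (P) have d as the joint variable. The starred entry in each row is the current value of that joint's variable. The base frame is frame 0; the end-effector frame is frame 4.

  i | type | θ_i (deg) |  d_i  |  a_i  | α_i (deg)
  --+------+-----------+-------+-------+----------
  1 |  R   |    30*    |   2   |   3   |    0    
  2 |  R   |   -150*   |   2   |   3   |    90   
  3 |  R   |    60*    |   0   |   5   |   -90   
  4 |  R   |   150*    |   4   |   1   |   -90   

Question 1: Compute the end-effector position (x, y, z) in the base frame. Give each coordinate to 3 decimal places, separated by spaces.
after link 1: o_1 = (2.5981, 1.5000, 2.0000)
after link 2: o_2 = (1.0981, -1.0981, 4.0000)
after link 3: o_3 = (-0.1519, -3.2631, 8.3301)
after link 4: o_4 = (2.2296, -0.1381, 9.5801)

2.230 -0.138 9.580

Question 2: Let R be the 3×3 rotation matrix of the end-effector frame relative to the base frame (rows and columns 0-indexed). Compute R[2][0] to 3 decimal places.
End-effector x-axis (col 0 of R) = (0.6495,0.1250,-0.7500)
R[2][0] = -0.7500

-0.750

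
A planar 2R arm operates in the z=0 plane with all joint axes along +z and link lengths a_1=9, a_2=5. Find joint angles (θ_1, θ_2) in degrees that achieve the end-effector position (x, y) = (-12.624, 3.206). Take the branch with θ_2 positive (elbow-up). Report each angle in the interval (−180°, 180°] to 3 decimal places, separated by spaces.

cos θ_2 = (169.6438−9²−5²)/(2·9·5) = 0.7072; θ_2 = 44.9962° (elbow-up)
β = atan2(3.2060,-12.6240) = 165.7504°; ψ = atan2(3.5353,12.5358) = 15.7494°
θ_1 = β − ψ = 150.0010°

150.001 44.996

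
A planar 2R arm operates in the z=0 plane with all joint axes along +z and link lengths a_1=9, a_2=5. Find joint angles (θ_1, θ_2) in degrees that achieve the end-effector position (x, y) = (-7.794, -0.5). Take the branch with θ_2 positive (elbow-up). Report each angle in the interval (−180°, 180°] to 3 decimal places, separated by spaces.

150.000 120.003

cos θ_2 = (60.9964−9²−5²)/(2·9·5) = -0.5000; θ_2 = 120.0026° (elbow-up)
β = atan2(-0.5000,-7.7940) = -176.3294°; ψ = atan2(4.3300,6.4998) = 33.6706°
θ_1 = β − ψ = -210.0000°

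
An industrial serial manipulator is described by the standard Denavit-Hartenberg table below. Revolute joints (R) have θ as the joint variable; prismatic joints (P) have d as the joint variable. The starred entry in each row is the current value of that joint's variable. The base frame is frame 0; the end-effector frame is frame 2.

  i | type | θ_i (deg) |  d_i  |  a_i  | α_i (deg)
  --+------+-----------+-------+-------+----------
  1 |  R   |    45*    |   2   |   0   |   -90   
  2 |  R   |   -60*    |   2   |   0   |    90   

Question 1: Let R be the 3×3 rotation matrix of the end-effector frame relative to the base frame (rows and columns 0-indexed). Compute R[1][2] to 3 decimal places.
End-effector z-axis (col 2 of R) = (-0.6124,-0.6124,0.5000)
R[1][2] = -0.6124

-0.612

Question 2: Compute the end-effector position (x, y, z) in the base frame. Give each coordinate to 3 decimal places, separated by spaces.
-1.414 1.414 2.000

after link 1: o_1 = (0.0000, 0.0000, 2.0000)
after link 2: o_2 = (-1.4142, 1.4142, 2.0000)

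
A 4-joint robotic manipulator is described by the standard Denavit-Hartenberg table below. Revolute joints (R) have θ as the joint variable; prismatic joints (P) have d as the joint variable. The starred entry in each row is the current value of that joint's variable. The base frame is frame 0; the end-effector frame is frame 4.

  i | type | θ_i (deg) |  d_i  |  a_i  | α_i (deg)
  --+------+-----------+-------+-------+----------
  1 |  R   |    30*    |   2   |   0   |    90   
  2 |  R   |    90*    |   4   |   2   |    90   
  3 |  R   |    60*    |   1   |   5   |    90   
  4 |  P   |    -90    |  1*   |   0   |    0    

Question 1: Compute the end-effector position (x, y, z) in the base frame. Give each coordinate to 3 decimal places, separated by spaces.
4.781 -6.281 7.366

after link 1: o_1 = (0.0000, 0.0000, 2.0000)
after link 2: o_2 = (2.0000, -3.4641, 4.0000)
after link 3: o_3 = (5.0311, -6.7141, 6.5000)
after link 4: o_4 = (4.7811, -6.2811, 7.3660)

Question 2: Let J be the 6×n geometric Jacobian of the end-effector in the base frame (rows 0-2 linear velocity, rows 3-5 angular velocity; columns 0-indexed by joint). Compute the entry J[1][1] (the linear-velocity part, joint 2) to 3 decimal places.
axis z_1 = (0.5000,-0.8660,0.0000); lever o_n−o_1 = (4.7811,-6.2811,5.3660)
cross product → J_v[:, 1] = (-4.6471,-2.6830,1.0000)
J_ω[:, 1] = z_1
entry J[1][1] = -2.6830

-2.683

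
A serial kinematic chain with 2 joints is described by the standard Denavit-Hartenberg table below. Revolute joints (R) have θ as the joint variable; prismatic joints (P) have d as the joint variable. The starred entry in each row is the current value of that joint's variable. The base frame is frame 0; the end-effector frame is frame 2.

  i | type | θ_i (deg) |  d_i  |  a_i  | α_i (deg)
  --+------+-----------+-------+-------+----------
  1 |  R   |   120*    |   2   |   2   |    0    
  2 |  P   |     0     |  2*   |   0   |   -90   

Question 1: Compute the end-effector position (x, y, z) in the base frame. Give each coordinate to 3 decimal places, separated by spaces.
-1.000 1.732 4.000

after link 1: o_1 = (-1.0000, 1.7321, 2.0000)
after link 2: o_2 = (-1.0000, 1.7321, 4.0000)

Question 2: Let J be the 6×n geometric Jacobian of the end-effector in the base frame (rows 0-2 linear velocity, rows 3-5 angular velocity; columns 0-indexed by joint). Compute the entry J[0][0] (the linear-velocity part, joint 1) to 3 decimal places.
-1.732

axis z_0 = ẑ; lever o_n−o_0 = (-1.0000,1.7321,4.0000)
cross product → J_v[:, 0] = (-1.7321,-1.0000,0.0000)
J_ω[:, 0] = z_0
entry J[0][0] = -1.7321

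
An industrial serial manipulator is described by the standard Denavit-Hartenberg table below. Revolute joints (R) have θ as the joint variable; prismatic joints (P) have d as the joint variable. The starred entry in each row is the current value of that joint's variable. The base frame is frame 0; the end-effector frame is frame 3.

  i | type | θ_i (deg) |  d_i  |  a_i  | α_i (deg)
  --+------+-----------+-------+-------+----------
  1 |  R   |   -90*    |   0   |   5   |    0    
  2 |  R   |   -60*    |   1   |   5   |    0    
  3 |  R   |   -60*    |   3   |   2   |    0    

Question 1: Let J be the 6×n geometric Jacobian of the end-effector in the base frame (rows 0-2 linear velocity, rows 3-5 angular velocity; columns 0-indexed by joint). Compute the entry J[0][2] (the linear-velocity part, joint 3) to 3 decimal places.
axis z_2 = (0.0000,0.0000,1.0000); lever o_n−o_2 = (-1.7321,1.0000,3.0000)
cross product → J_v[:, 2] = (-1.0000,-1.7321,0.0000)
J_ω[:, 2] = z_2
entry J[0][2] = -1.0000

-1.000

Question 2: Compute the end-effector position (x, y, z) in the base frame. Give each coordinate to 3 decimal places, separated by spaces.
after link 1: o_1 = (0.0000, -5.0000, 0.0000)
after link 2: o_2 = (-4.3301, -7.5000, 1.0000)
after link 3: o_3 = (-6.0622, -6.5000, 4.0000)

-6.062 -6.500 4.000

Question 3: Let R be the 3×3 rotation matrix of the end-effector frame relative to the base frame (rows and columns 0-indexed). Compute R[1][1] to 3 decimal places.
-0.866

End-effector y-axis (col 1 of R) = (-0.5000,-0.8660,0.0000)
R[1][1] = -0.8660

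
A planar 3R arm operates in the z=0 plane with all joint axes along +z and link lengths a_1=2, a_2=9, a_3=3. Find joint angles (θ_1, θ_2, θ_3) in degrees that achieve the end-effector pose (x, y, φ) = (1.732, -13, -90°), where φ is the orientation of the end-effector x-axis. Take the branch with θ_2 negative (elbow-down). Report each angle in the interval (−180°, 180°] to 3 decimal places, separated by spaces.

wrist centre = target − a_3·(cos φ, sin φ) = (1.7320, -10.0000)
cos θ_2 = (102.9998−2²−9²)/(2·2·9) = 0.5000; θ_2 = -60.0003° (elbow-down)
β = atan2(-10.0000,1.7320) = -80.1739°; ψ = atan2(-7.7943,6.5000) = -50.1739°
θ_1 = β − ψ = -30.0000°
θ_3 = φ − θ_1 − θ_2 = 0.0003° (wrapped to (-180°,180°])

-30.000 -60.000 0.000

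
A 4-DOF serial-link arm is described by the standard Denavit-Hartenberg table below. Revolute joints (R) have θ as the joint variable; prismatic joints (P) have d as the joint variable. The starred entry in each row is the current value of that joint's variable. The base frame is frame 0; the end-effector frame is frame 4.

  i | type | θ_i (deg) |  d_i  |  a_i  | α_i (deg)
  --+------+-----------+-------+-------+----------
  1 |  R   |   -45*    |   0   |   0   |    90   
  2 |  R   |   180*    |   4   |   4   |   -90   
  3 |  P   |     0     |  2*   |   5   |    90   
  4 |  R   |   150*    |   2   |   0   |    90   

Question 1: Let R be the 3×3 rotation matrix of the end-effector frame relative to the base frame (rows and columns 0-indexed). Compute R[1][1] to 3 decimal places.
End-effector y-axis (col 1 of R) = (-0.7071,-0.7071,0.0000)
R[1][1] = -0.7071

-0.707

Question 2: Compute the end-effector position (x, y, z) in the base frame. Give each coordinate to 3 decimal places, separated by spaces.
-10.607 2.121 -2.000

after link 1: o_1 = (0.0000, 0.0000, 0.0000)
after link 2: o_2 = (-5.6569, -0.0000, 0.0000)
after link 3: o_3 = (-9.1924, 3.5355, -2.0000)
after link 4: o_4 = (-10.6066, 2.1213, -2.0000)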